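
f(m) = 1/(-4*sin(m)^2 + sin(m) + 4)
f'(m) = (8*sin(m)*cos(m) - cos(m))/(-4*sin(m)^2 + sin(m) + 4)^2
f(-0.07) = 0.26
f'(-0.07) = -0.10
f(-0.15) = 0.27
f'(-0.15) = -0.15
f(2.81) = 0.26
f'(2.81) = -0.10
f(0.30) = 0.25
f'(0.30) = 0.08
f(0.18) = 0.25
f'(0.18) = 0.03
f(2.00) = 0.62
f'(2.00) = -1.02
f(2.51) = 0.31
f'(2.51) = -0.29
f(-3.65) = 0.28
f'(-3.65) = -0.20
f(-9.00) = 0.34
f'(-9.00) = 0.46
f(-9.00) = 0.34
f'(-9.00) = 0.46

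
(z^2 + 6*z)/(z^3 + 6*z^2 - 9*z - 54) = z/(z^2 - 9)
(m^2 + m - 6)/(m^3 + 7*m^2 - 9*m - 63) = (m - 2)/(m^2 + 4*m - 21)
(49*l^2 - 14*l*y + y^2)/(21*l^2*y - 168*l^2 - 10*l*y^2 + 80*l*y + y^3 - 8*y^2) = (-7*l + y)/(-3*l*y + 24*l + y^2 - 8*y)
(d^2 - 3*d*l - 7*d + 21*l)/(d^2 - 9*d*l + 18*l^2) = (d - 7)/(d - 6*l)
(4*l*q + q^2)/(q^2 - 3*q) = (4*l + q)/(q - 3)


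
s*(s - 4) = s^2 - 4*s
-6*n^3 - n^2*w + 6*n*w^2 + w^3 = (-n + w)*(n + w)*(6*n + w)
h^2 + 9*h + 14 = (h + 2)*(h + 7)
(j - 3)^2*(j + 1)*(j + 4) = j^4 - j^3 - 17*j^2 + 21*j + 36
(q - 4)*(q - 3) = q^2 - 7*q + 12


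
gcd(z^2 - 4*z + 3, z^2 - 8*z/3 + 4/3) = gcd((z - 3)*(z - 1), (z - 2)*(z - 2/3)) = 1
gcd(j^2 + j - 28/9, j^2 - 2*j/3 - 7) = j + 7/3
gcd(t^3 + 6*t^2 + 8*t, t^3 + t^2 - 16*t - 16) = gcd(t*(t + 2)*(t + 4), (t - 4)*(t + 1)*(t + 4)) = t + 4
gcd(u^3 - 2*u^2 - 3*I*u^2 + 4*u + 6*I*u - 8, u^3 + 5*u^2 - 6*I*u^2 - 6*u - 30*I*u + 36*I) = 1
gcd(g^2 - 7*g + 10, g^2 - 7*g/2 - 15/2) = g - 5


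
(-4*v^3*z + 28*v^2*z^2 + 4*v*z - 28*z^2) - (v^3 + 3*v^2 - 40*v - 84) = -4*v^3*z - v^3 + 28*v^2*z^2 - 3*v^2 + 4*v*z + 40*v - 28*z^2 + 84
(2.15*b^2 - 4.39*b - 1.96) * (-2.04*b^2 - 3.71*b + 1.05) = -4.386*b^4 + 0.979099999999999*b^3 + 22.5428*b^2 + 2.6621*b - 2.058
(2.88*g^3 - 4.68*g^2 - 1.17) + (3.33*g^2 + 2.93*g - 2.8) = 2.88*g^3 - 1.35*g^2 + 2.93*g - 3.97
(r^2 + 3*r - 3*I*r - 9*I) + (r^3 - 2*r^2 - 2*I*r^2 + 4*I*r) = r^3 - r^2 - 2*I*r^2 + 3*r + I*r - 9*I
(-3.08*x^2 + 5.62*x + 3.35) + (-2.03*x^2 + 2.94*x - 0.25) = -5.11*x^2 + 8.56*x + 3.1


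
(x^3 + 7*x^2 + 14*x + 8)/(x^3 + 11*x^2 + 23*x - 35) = (x^3 + 7*x^2 + 14*x + 8)/(x^3 + 11*x^2 + 23*x - 35)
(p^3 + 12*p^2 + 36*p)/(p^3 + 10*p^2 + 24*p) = (p + 6)/(p + 4)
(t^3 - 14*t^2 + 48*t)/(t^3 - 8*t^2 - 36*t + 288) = t/(t + 6)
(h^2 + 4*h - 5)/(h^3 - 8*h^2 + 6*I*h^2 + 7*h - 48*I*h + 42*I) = (h + 5)/(h^2 + h*(-7 + 6*I) - 42*I)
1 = 1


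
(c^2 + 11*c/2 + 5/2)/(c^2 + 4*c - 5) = (c + 1/2)/(c - 1)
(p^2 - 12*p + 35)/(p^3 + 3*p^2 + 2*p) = (p^2 - 12*p + 35)/(p*(p^2 + 3*p + 2))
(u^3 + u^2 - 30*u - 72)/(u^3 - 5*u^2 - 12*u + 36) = (u + 4)/(u - 2)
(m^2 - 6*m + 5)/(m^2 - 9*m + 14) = (m^2 - 6*m + 5)/(m^2 - 9*m + 14)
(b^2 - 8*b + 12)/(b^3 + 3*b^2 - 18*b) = (b^2 - 8*b + 12)/(b*(b^2 + 3*b - 18))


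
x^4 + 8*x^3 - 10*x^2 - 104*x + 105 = (x - 3)*(x - 1)*(x + 5)*(x + 7)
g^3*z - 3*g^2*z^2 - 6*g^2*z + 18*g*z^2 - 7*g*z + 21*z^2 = (g - 7)*(g - 3*z)*(g*z + z)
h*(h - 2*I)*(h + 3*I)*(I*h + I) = I*h^4 - h^3 + I*h^3 - h^2 + 6*I*h^2 + 6*I*h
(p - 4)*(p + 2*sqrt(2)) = p^2 - 4*p + 2*sqrt(2)*p - 8*sqrt(2)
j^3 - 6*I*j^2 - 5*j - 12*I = (j - 4*I)*(j - 3*I)*(j + I)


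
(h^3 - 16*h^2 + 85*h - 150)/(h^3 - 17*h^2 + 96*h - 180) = (h - 5)/(h - 6)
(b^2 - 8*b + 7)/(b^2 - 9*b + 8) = (b - 7)/(b - 8)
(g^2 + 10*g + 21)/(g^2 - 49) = (g + 3)/(g - 7)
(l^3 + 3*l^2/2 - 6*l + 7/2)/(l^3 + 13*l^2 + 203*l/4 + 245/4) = 2*(l^2 - 2*l + 1)/(2*l^2 + 19*l + 35)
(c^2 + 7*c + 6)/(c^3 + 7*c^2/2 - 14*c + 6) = 2*(c + 1)/(2*c^2 - 5*c + 2)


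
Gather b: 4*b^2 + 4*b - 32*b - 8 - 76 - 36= 4*b^2 - 28*b - 120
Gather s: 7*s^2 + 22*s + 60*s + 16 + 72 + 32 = 7*s^2 + 82*s + 120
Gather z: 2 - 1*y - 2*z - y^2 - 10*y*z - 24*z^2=-y^2 - y - 24*z^2 + z*(-10*y - 2) + 2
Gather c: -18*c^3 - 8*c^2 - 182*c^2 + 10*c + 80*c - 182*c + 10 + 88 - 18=-18*c^3 - 190*c^2 - 92*c + 80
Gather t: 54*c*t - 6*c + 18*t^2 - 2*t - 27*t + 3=-6*c + 18*t^2 + t*(54*c - 29) + 3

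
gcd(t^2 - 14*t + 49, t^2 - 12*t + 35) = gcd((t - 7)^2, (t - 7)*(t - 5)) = t - 7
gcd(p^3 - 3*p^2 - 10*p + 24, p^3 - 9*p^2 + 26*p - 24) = p^2 - 6*p + 8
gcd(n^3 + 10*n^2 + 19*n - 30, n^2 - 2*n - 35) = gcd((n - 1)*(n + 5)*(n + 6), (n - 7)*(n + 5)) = n + 5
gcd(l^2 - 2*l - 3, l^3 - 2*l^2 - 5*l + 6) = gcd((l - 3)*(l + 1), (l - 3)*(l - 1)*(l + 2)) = l - 3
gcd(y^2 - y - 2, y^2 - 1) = y + 1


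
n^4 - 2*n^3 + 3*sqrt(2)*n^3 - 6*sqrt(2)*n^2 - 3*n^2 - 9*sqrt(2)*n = n*(n - 3)*(n + 1)*(n + 3*sqrt(2))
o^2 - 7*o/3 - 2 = (o - 3)*(o + 2/3)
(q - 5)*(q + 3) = q^2 - 2*q - 15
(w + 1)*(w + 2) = w^2 + 3*w + 2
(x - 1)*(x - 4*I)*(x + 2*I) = x^3 - x^2 - 2*I*x^2 + 8*x + 2*I*x - 8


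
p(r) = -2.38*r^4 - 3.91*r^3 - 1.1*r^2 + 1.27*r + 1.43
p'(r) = -9.52*r^3 - 11.73*r^2 - 2.2*r + 1.27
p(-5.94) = -2188.39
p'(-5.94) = 1595.71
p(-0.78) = 0.74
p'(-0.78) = 0.37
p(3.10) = -341.48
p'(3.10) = -401.89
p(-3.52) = -211.52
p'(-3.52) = 278.88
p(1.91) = -59.08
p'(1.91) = -112.06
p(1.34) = -15.92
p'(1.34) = -45.65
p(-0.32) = 1.01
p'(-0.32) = 1.08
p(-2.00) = -12.31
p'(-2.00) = 34.91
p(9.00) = -18541.81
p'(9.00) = -7908.74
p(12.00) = -56249.89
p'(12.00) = -18164.81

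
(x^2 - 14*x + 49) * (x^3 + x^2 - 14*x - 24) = x^5 - 13*x^4 + 21*x^3 + 221*x^2 - 350*x - 1176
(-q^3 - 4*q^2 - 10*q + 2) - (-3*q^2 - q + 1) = -q^3 - q^2 - 9*q + 1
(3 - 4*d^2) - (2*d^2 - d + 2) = -6*d^2 + d + 1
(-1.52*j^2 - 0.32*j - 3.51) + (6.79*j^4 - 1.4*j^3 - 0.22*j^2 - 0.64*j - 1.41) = 6.79*j^4 - 1.4*j^3 - 1.74*j^2 - 0.96*j - 4.92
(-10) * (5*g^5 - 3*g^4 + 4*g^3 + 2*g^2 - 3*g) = -50*g^5 + 30*g^4 - 40*g^3 - 20*g^2 + 30*g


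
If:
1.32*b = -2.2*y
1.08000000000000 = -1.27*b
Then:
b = -0.85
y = 0.51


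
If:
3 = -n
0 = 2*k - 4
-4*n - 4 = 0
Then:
No Solution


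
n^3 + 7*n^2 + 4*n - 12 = (n - 1)*(n + 2)*(n + 6)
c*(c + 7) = c^2 + 7*c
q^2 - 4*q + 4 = (q - 2)^2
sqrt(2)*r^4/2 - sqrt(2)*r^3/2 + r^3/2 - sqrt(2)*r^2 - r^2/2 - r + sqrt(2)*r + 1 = (r - 1)*(r - sqrt(2))*(r + sqrt(2))*(sqrt(2)*r/2 + 1/2)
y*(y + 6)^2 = y^3 + 12*y^2 + 36*y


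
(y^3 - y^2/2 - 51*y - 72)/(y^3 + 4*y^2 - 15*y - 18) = (y^2 - 13*y/2 - 12)/(y^2 - 2*y - 3)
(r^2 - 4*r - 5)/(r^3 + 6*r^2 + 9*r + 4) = (r - 5)/(r^2 + 5*r + 4)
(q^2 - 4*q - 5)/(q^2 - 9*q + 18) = (q^2 - 4*q - 5)/(q^2 - 9*q + 18)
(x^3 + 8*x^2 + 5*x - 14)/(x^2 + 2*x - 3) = (x^2 + 9*x + 14)/(x + 3)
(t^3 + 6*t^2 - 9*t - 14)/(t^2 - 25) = (t^3 + 6*t^2 - 9*t - 14)/(t^2 - 25)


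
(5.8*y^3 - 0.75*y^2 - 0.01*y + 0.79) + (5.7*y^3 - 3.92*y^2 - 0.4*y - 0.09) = 11.5*y^3 - 4.67*y^2 - 0.41*y + 0.7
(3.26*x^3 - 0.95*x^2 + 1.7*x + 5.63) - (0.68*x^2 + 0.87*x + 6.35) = 3.26*x^3 - 1.63*x^2 + 0.83*x - 0.72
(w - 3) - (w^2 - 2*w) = -w^2 + 3*w - 3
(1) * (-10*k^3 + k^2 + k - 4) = -10*k^3 + k^2 + k - 4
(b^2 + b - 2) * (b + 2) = b^3 + 3*b^2 - 4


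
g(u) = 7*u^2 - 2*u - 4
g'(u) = 14*u - 2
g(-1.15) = 7.56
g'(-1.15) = -18.10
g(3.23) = 62.57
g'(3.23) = 43.22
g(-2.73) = 53.63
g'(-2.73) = -40.22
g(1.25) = 4.44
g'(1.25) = 15.50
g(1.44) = 7.64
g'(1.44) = 18.16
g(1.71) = 13.05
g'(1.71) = 21.94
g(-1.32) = 10.84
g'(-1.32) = -20.48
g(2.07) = 21.85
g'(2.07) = 26.98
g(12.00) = 980.00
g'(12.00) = 166.00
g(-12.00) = 1028.00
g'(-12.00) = -170.00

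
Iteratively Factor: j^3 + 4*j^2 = (j)*(j^2 + 4*j) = j^2*(j + 4)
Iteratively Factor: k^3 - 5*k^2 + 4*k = (k)*(k^2 - 5*k + 4) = k*(k - 4)*(k - 1)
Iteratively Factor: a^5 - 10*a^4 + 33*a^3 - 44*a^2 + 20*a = (a)*(a^4 - 10*a^3 + 33*a^2 - 44*a + 20) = a*(a - 5)*(a^3 - 5*a^2 + 8*a - 4) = a*(a - 5)*(a - 2)*(a^2 - 3*a + 2) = a*(a - 5)*(a - 2)*(a - 1)*(a - 2)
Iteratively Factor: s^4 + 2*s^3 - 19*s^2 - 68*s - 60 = (s - 5)*(s^3 + 7*s^2 + 16*s + 12) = (s - 5)*(s + 2)*(s^2 + 5*s + 6) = (s - 5)*(s + 2)*(s + 3)*(s + 2)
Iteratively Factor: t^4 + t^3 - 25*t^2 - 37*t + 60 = (t - 5)*(t^3 + 6*t^2 + 5*t - 12) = (t - 5)*(t + 4)*(t^2 + 2*t - 3) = (t - 5)*(t + 3)*(t + 4)*(t - 1)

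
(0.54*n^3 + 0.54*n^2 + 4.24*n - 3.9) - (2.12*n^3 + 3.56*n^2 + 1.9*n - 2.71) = -1.58*n^3 - 3.02*n^2 + 2.34*n - 1.19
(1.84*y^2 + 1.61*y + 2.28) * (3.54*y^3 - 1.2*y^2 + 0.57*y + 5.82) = 6.5136*y^5 + 3.4914*y^4 + 7.188*y^3 + 8.8905*y^2 + 10.6698*y + 13.2696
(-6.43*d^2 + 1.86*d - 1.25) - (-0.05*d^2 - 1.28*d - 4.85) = -6.38*d^2 + 3.14*d + 3.6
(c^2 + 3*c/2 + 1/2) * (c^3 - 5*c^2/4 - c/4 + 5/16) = c^5 + c^4/4 - 13*c^3/8 - 11*c^2/16 + 11*c/32 + 5/32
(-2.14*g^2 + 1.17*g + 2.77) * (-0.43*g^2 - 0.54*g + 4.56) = 0.9202*g^4 + 0.6525*g^3 - 11.5813*g^2 + 3.8394*g + 12.6312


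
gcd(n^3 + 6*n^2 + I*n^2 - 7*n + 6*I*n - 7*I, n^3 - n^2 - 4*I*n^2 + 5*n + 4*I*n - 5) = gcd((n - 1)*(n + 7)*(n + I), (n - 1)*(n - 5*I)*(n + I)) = n^2 + n*(-1 + I) - I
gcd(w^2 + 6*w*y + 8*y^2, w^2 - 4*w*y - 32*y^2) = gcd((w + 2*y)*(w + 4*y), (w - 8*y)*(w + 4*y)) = w + 4*y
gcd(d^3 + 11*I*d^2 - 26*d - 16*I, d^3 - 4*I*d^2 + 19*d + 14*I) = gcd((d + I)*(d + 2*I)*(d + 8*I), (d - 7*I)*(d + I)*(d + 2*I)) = d^2 + 3*I*d - 2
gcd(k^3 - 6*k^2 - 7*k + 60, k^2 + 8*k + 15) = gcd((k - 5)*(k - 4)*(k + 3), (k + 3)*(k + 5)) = k + 3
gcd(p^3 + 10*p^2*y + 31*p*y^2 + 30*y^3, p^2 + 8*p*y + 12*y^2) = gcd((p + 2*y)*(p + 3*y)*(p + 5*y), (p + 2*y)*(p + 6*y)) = p + 2*y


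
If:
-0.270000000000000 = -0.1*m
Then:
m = 2.70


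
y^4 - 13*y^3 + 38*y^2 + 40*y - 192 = (y - 8)*(y - 4)*(y - 3)*(y + 2)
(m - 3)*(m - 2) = m^2 - 5*m + 6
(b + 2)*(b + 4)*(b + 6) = b^3 + 12*b^2 + 44*b + 48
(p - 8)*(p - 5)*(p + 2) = p^3 - 11*p^2 + 14*p + 80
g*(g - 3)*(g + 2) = g^3 - g^2 - 6*g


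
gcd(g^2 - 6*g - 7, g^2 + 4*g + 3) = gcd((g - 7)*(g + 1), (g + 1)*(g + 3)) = g + 1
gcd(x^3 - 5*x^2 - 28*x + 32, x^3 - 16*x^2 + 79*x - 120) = x - 8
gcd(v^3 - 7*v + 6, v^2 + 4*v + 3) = v + 3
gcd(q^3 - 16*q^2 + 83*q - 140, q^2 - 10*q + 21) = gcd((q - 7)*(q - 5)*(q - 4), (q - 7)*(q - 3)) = q - 7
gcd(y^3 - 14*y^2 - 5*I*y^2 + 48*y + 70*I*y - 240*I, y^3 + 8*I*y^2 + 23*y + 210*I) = y - 5*I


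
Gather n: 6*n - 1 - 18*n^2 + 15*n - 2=-18*n^2 + 21*n - 3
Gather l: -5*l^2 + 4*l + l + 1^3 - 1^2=-5*l^2 + 5*l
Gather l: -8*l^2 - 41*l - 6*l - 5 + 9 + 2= -8*l^2 - 47*l + 6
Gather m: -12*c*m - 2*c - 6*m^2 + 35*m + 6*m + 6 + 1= -2*c - 6*m^2 + m*(41 - 12*c) + 7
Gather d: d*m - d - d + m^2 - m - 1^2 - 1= d*(m - 2) + m^2 - m - 2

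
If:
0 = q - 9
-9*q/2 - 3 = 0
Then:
No Solution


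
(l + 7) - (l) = 7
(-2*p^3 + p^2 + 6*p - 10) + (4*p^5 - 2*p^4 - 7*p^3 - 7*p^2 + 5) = 4*p^5 - 2*p^4 - 9*p^3 - 6*p^2 + 6*p - 5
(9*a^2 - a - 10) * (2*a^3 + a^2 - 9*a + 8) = 18*a^5 + 7*a^4 - 102*a^3 + 71*a^2 + 82*a - 80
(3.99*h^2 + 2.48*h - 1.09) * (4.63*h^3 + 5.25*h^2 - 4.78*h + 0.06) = 18.4737*h^5 + 32.4299*h^4 - 11.0989*h^3 - 17.3375*h^2 + 5.359*h - 0.0654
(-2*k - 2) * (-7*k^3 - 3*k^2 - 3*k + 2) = 14*k^4 + 20*k^3 + 12*k^2 + 2*k - 4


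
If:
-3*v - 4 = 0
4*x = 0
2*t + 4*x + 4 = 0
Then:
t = -2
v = -4/3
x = 0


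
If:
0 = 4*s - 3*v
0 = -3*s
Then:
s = 0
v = 0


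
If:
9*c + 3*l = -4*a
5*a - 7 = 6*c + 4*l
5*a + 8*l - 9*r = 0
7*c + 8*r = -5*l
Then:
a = 231/262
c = -553/1572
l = -63/524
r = 301/786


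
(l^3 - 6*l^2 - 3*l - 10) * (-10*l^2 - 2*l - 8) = -10*l^5 + 58*l^4 + 34*l^3 + 154*l^2 + 44*l + 80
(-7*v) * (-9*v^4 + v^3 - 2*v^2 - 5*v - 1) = 63*v^5 - 7*v^4 + 14*v^3 + 35*v^2 + 7*v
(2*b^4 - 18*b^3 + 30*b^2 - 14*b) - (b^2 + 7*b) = 2*b^4 - 18*b^3 + 29*b^2 - 21*b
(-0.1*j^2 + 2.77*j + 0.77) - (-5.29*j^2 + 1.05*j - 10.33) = 5.19*j^2 + 1.72*j + 11.1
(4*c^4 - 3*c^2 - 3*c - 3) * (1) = 4*c^4 - 3*c^2 - 3*c - 3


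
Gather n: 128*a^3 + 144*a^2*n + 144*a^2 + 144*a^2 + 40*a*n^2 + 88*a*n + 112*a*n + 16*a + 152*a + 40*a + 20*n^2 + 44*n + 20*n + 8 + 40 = 128*a^3 + 288*a^2 + 208*a + n^2*(40*a + 20) + n*(144*a^2 + 200*a + 64) + 48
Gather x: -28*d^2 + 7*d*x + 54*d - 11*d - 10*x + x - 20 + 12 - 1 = -28*d^2 + 43*d + x*(7*d - 9) - 9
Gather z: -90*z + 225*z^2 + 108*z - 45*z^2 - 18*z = 180*z^2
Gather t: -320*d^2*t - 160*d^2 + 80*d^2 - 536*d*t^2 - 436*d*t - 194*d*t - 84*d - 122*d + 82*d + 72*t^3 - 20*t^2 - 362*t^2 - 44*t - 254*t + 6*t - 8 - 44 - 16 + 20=-80*d^2 - 124*d + 72*t^3 + t^2*(-536*d - 382) + t*(-320*d^2 - 630*d - 292) - 48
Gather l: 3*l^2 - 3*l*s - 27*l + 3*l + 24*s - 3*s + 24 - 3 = 3*l^2 + l*(-3*s - 24) + 21*s + 21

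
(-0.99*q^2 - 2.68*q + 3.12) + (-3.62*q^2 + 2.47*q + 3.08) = -4.61*q^2 - 0.21*q + 6.2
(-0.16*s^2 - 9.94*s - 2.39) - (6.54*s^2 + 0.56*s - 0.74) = -6.7*s^2 - 10.5*s - 1.65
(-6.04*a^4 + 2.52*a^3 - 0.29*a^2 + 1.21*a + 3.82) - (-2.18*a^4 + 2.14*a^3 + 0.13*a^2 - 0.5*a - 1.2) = -3.86*a^4 + 0.38*a^3 - 0.42*a^2 + 1.71*a + 5.02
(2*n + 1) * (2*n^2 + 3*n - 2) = 4*n^3 + 8*n^2 - n - 2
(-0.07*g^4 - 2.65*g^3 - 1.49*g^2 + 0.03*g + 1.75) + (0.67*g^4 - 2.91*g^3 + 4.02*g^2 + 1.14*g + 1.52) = 0.6*g^4 - 5.56*g^3 + 2.53*g^2 + 1.17*g + 3.27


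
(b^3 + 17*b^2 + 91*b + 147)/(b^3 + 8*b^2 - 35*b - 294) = (b + 3)/(b - 6)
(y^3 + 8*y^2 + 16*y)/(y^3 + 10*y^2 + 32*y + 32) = y/(y + 2)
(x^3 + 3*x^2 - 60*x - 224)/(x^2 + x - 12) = (x^2 - x - 56)/(x - 3)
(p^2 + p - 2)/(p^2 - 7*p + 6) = (p + 2)/(p - 6)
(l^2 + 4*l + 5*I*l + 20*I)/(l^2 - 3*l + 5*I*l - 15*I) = (l + 4)/(l - 3)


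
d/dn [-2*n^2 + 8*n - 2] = 8 - 4*n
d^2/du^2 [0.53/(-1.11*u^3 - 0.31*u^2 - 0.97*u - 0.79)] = ((3.5298*u + 0.3286)*(1.11*u^3 + 0.31*u^2 + 0.97*u + 0.79) - 0.53*(3.33*u^2 + 0.62*u + 0.97)*(6.66*u^2 + 1.24*u + 1.94))/(1.11*u^3 + 0.31*u^2 + 0.97*u + 0.79)^3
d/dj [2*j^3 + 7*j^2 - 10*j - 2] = 6*j^2 + 14*j - 10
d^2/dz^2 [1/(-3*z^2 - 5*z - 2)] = 2*(9*z^2 + 15*z - (6*z + 5)^2 + 6)/(3*z^2 + 5*z + 2)^3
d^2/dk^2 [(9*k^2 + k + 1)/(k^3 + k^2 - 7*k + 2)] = 2*(9*k^6 + 3*k^5 + 198*k^4 - 47*k^3 - 84*k^2 - 33*k + 97)/(k^9 + 3*k^8 - 18*k^7 - 35*k^6 + 138*k^5 + 69*k^4 - 415*k^3 + 306*k^2 - 84*k + 8)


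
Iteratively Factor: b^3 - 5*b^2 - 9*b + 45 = (b - 5)*(b^2 - 9) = (b - 5)*(b + 3)*(b - 3)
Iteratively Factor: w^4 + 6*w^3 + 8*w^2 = (w)*(w^3 + 6*w^2 + 8*w) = w*(w + 2)*(w^2 + 4*w) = w*(w + 2)*(w + 4)*(w)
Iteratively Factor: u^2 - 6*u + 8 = (u - 4)*(u - 2)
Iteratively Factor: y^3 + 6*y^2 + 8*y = (y)*(y^2 + 6*y + 8) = y*(y + 4)*(y + 2)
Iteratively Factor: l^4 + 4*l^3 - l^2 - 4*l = (l)*(l^3 + 4*l^2 - l - 4) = l*(l - 1)*(l^2 + 5*l + 4) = l*(l - 1)*(l + 1)*(l + 4)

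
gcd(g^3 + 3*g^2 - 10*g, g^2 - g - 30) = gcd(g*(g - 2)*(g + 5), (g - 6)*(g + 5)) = g + 5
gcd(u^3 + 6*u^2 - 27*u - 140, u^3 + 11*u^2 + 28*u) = u^2 + 11*u + 28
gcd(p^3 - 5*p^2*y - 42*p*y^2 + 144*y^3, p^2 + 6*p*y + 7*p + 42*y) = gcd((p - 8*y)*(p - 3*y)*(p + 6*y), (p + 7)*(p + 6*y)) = p + 6*y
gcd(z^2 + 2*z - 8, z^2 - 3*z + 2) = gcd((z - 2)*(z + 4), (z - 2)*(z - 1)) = z - 2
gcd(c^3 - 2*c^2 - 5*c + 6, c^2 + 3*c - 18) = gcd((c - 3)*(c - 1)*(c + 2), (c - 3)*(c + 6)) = c - 3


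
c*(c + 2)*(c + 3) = c^3 + 5*c^2 + 6*c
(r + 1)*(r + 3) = r^2 + 4*r + 3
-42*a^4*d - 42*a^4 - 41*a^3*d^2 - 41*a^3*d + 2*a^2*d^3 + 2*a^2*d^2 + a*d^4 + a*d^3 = (-6*a + d)*(a + d)*(7*a + d)*(a*d + a)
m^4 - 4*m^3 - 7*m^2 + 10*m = m*(m - 5)*(m - 1)*(m + 2)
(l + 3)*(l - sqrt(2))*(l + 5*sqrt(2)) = l^3 + 3*l^2 + 4*sqrt(2)*l^2 - 10*l + 12*sqrt(2)*l - 30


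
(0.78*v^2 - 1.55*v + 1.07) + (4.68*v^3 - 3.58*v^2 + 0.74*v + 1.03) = 4.68*v^3 - 2.8*v^2 - 0.81*v + 2.1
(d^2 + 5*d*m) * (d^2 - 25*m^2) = d^4 + 5*d^3*m - 25*d^2*m^2 - 125*d*m^3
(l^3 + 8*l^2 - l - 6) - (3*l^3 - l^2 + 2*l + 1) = -2*l^3 + 9*l^2 - 3*l - 7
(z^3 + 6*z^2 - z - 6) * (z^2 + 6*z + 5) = z^5 + 12*z^4 + 40*z^3 + 18*z^2 - 41*z - 30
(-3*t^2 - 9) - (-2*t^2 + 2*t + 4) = -t^2 - 2*t - 13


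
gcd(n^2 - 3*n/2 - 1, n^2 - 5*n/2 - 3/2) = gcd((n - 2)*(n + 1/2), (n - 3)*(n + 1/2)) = n + 1/2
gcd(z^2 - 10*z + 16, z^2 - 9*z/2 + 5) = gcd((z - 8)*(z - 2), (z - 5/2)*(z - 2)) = z - 2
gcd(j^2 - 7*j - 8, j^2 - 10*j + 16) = j - 8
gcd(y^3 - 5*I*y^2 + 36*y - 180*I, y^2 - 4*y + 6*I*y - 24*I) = y + 6*I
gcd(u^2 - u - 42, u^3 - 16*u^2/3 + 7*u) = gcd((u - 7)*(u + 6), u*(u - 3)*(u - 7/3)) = 1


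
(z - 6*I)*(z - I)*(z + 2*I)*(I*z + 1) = I*z^4 + 6*z^3 + 3*I*z^2 + 20*z - 12*I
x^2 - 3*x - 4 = (x - 4)*(x + 1)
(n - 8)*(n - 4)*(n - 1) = n^3 - 13*n^2 + 44*n - 32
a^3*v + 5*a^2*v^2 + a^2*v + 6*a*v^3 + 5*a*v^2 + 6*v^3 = (a + 2*v)*(a + 3*v)*(a*v + v)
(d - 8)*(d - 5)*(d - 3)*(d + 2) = d^4 - 14*d^3 + 47*d^2 + 38*d - 240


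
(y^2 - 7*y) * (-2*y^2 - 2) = -2*y^4 + 14*y^3 - 2*y^2 + 14*y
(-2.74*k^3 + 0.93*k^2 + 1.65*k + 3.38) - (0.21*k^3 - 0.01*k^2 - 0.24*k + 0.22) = -2.95*k^3 + 0.94*k^2 + 1.89*k + 3.16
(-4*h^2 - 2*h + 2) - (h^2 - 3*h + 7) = -5*h^2 + h - 5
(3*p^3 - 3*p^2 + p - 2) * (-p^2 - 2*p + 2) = -3*p^5 - 3*p^4 + 11*p^3 - 6*p^2 + 6*p - 4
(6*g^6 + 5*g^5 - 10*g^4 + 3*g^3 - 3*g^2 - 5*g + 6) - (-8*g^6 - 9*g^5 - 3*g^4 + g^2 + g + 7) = 14*g^6 + 14*g^5 - 7*g^4 + 3*g^3 - 4*g^2 - 6*g - 1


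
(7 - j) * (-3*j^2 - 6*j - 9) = 3*j^3 - 15*j^2 - 33*j - 63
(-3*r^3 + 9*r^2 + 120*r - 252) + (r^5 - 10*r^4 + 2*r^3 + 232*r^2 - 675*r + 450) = r^5 - 10*r^4 - r^3 + 241*r^2 - 555*r + 198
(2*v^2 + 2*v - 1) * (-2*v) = -4*v^3 - 4*v^2 + 2*v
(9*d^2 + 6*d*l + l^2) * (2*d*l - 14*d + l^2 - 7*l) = 18*d^3*l - 126*d^3 + 21*d^2*l^2 - 147*d^2*l + 8*d*l^3 - 56*d*l^2 + l^4 - 7*l^3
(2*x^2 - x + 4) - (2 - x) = 2*x^2 + 2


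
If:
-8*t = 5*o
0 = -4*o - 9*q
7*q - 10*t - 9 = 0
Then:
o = 324/113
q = -144/113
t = -405/226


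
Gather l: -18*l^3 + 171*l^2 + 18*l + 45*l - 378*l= -18*l^3 + 171*l^2 - 315*l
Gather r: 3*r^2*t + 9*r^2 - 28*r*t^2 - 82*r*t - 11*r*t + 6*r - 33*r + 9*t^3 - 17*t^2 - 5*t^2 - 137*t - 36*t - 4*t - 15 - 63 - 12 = r^2*(3*t + 9) + r*(-28*t^2 - 93*t - 27) + 9*t^3 - 22*t^2 - 177*t - 90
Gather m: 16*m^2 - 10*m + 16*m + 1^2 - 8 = 16*m^2 + 6*m - 7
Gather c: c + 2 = c + 2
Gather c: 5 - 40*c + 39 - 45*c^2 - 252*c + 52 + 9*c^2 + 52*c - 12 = -36*c^2 - 240*c + 84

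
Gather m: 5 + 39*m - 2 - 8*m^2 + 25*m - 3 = -8*m^2 + 64*m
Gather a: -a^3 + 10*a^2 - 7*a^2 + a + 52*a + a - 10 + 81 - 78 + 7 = -a^3 + 3*a^2 + 54*a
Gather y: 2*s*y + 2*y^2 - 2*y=2*y^2 + y*(2*s - 2)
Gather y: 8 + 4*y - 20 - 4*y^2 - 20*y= -4*y^2 - 16*y - 12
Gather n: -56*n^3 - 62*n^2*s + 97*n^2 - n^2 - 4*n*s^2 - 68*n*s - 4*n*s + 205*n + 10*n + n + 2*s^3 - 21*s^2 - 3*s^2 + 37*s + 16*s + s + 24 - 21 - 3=-56*n^3 + n^2*(96 - 62*s) + n*(-4*s^2 - 72*s + 216) + 2*s^3 - 24*s^2 + 54*s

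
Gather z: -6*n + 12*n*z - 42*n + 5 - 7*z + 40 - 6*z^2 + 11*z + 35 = -48*n - 6*z^2 + z*(12*n + 4) + 80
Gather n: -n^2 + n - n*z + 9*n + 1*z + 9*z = -n^2 + n*(10 - z) + 10*z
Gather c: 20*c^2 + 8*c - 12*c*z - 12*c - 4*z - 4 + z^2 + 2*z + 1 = 20*c^2 + c*(-12*z - 4) + z^2 - 2*z - 3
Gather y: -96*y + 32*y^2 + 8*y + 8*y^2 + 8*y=40*y^2 - 80*y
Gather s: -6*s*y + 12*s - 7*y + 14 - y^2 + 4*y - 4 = s*(12 - 6*y) - y^2 - 3*y + 10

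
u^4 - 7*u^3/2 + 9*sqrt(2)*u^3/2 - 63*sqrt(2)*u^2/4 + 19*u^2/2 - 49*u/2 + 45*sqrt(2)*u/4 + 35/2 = (u - 5/2)*(u - 1)*(u + sqrt(2))*(u + 7*sqrt(2)/2)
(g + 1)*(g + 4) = g^2 + 5*g + 4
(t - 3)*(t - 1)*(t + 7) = t^3 + 3*t^2 - 25*t + 21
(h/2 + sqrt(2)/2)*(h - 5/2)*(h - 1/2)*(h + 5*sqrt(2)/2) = h^4/2 - 3*h^3/2 + 7*sqrt(2)*h^3/4 - 21*sqrt(2)*h^2/4 + 25*h^2/8 - 15*h/2 + 35*sqrt(2)*h/16 + 25/8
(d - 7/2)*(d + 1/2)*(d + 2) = d^3 - d^2 - 31*d/4 - 7/2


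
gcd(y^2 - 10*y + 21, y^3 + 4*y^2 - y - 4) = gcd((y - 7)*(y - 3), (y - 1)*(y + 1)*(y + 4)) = 1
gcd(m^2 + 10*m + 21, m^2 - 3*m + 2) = 1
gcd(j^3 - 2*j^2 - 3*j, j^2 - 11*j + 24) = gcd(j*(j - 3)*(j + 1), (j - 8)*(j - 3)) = j - 3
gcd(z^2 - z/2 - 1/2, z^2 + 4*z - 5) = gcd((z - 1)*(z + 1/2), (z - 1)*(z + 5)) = z - 1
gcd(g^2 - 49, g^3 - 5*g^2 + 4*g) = 1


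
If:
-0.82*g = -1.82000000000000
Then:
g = 2.22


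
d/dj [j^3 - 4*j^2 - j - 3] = 3*j^2 - 8*j - 1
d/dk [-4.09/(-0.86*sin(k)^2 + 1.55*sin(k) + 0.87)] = (6.3395 - 7.0348*sin(k))*cos(k)/(-0.86*sin(k)^2 + 1.55*sin(k) + 0.87)^2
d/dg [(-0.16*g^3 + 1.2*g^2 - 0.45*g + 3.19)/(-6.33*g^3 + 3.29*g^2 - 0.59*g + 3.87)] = (-4.44089209850063e-16*g^5 + 7.0696*g^4 - 5.5082*g^3 + 59.493*g^2 - 11.7022*g + 0.1406)/(40.0689*g^6 - 41.6514*g^5 + 18.2935*g^4 - 52.8764*g^3 + 25.8127*g^2 - 4.5666*g + 14.9769)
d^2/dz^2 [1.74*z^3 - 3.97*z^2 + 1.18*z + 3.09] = 10.44*z - 7.94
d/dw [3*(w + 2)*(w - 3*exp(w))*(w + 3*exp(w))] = 9*w^2 - 54*w*exp(2*w) + 12*w - 135*exp(2*w)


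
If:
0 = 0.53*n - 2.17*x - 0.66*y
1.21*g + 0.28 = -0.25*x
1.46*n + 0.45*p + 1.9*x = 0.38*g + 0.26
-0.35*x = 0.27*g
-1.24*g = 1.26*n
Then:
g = -0.28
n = 0.27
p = -1.43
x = 0.21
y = -0.48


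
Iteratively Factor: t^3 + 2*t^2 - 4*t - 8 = (t - 2)*(t^2 + 4*t + 4) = (t - 2)*(t + 2)*(t + 2)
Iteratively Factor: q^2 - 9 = (q - 3)*(q + 3)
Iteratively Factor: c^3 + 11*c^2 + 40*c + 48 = (c + 4)*(c^2 + 7*c + 12) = (c + 3)*(c + 4)*(c + 4)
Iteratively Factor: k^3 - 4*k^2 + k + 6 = (k - 2)*(k^2 - 2*k - 3) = (k - 3)*(k - 2)*(k + 1)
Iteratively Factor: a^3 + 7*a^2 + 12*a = (a + 3)*(a^2 + 4*a) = (a + 3)*(a + 4)*(a)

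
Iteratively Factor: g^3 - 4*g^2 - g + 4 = (g - 4)*(g^2 - 1) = (g - 4)*(g - 1)*(g + 1)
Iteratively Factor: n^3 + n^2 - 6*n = (n + 3)*(n^2 - 2*n) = (n - 2)*(n + 3)*(n)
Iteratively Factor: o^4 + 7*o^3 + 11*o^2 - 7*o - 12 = (o + 4)*(o^3 + 3*o^2 - o - 3) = (o + 3)*(o + 4)*(o^2 - 1) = (o - 1)*(o + 3)*(o + 4)*(o + 1)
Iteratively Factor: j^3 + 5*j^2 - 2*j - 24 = (j - 2)*(j^2 + 7*j + 12) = (j - 2)*(j + 4)*(j + 3)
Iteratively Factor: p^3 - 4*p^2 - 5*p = (p)*(p^2 - 4*p - 5) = p*(p - 5)*(p + 1)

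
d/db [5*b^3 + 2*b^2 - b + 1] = 15*b^2 + 4*b - 1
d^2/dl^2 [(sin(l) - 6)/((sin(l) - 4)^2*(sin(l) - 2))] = 2*(-2*sin(l)^5 + 26*sin(l)^4 - 73*sin(l)^3 - 42*sin(l)^2 + 324*sin(l) - 200)/((sin(l) - 4)^4*(sin(l) - 2)^3)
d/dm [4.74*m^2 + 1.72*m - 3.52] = 9.48*m + 1.72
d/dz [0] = 0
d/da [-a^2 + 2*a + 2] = 2 - 2*a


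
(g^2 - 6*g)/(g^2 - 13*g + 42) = g/(g - 7)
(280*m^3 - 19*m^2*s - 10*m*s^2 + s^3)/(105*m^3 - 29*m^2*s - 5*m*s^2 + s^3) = (-8*m + s)/(-3*m + s)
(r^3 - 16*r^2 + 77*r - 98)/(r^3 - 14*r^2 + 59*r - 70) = (r - 7)/(r - 5)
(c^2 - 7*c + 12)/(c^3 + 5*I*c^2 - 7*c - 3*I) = (c^2 - 7*c + 12)/(c^3 + 5*I*c^2 - 7*c - 3*I)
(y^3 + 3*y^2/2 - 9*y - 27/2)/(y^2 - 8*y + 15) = (2*y^2 + 9*y + 9)/(2*(y - 5))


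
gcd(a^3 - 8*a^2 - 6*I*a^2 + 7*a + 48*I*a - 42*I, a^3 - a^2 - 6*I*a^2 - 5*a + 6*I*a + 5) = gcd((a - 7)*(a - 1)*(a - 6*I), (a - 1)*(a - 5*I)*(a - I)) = a - 1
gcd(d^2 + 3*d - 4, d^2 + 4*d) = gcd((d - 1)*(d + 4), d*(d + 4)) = d + 4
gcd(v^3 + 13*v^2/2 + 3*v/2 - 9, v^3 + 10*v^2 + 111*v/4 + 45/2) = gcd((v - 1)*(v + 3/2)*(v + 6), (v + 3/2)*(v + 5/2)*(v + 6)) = v^2 + 15*v/2 + 9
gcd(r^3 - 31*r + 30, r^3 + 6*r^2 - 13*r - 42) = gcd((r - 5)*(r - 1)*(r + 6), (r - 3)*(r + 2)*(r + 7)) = 1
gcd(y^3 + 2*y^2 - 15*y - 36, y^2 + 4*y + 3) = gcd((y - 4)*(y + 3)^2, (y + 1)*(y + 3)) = y + 3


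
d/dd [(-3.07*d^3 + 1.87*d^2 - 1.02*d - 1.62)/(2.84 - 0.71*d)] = (4.3594*d^3 - 27.4841*d^2 + 10.6216*d - 4.047)/(0.5041*d^2 - 4.0328*d + 8.0656)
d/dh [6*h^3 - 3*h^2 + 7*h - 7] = 18*h^2 - 6*h + 7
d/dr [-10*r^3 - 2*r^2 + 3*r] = -30*r^2 - 4*r + 3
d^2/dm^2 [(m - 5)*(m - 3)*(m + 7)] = 6*m - 2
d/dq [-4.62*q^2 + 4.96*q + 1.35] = 4.96 - 9.24*q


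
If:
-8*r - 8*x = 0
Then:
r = -x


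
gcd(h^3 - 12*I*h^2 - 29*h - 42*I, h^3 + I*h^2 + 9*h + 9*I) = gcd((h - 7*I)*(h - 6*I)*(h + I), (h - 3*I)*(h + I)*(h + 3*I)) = h + I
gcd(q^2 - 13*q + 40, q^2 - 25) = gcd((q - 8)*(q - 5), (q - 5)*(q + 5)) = q - 5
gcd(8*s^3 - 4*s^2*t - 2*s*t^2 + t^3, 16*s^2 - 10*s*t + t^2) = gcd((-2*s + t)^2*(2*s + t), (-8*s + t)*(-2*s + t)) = 2*s - t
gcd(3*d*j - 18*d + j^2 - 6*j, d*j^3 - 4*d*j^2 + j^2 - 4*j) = 1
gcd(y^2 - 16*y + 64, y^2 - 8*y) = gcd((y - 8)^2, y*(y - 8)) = y - 8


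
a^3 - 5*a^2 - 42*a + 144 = (a - 8)*(a - 3)*(a + 6)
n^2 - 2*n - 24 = (n - 6)*(n + 4)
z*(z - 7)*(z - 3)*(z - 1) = z^4 - 11*z^3 + 31*z^2 - 21*z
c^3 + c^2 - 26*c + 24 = (c - 4)*(c - 1)*(c + 6)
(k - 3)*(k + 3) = k^2 - 9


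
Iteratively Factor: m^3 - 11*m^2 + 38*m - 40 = (m - 5)*(m^2 - 6*m + 8) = (m - 5)*(m - 4)*(m - 2)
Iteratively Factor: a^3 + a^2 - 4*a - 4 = (a + 2)*(a^2 - a - 2) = (a + 1)*(a + 2)*(a - 2)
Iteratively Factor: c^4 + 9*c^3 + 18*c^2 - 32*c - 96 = (c + 4)*(c^3 + 5*c^2 - 2*c - 24) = (c + 3)*(c + 4)*(c^2 + 2*c - 8) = (c + 3)*(c + 4)^2*(c - 2)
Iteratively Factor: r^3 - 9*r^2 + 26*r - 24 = (r - 4)*(r^2 - 5*r + 6) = (r - 4)*(r - 3)*(r - 2)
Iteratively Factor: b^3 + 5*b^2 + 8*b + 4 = (b + 1)*(b^2 + 4*b + 4) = (b + 1)*(b + 2)*(b + 2)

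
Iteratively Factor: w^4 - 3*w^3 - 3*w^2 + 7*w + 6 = (w - 2)*(w^3 - w^2 - 5*w - 3) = (w - 3)*(w - 2)*(w^2 + 2*w + 1) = (w - 3)*(w - 2)*(w + 1)*(w + 1)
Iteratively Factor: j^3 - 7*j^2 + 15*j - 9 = (j - 1)*(j^2 - 6*j + 9) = (j - 3)*(j - 1)*(j - 3)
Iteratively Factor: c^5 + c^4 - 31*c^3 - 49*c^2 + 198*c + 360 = (c + 2)*(c^4 - c^3 - 29*c^2 + 9*c + 180) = (c - 3)*(c + 2)*(c^3 + 2*c^2 - 23*c - 60) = (c - 3)*(c + 2)*(c + 3)*(c^2 - c - 20) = (c - 3)*(c + 2)*(c + 3)*(c + 4)*(c - 5)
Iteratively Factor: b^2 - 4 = (b - 2)*(b + 2)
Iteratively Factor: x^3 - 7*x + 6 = (x - 1)*(x^2 + x - 6) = (x - 1)*(x + 3)*(x - 2)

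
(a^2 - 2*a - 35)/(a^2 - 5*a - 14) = (a + 5)/(a + 2)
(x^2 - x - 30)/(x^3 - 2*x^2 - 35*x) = (x - 6)/(x*(x - 7))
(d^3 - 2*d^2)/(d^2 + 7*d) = d*(d - 2)/(d + 7)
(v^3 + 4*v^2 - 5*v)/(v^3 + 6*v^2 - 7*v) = (v + 5)/(v + 7)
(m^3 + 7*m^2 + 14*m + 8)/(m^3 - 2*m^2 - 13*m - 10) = (m + 4)/(m - 5)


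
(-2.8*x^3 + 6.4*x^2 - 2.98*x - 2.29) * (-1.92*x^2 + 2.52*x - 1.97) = 5.376*x^5 - 19.344*x^4 + 27.3656*x^3 - 15.7208*x^2 + 0.0997999999999992*x + 4.5113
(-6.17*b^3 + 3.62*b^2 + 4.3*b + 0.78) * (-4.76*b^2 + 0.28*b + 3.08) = 29.3692*b^5 - 18.9588*b^4 - 38.458*b^3 + 8.6408*b^2 + 13.4624*b + 2.4024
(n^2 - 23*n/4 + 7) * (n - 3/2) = n^3 - 29*n^2/4 + 125*n/8 - 21/2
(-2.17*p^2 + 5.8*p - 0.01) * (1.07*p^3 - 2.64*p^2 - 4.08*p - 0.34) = -2.3219*p^5 + 11.9348*p^4 - 6.4691*p^3 - 22.8998*p^2 - 1.9312*p + 0.0034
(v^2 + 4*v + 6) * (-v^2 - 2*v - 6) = -v^4 - 6*v^3 - 20*v^2 - 36*v - 36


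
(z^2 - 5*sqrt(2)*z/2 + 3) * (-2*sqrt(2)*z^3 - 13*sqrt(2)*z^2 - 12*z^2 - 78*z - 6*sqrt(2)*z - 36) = -2*sqrt(2)*z^5 - 13*sqrt(2)*z^4 - 2*z^4 - 13*z^3 + 18*sqrt(2)*z^3 - 42*z^2 + 156*sqrt(2)*z^2 - 234*z + 72*sqrt(2)*z - 108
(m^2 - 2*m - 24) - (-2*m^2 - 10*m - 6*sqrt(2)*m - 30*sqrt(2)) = 3*m^2 + 8*m + 6*sqrt(2)*m - 24 + 30*sqrt(2)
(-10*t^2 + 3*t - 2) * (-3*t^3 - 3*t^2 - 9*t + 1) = 30*t^5 + 21*t^4 + 87*t^3 - 31*t^2 + 21*t - 2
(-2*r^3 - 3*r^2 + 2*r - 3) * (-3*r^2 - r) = 6*r^5 + 11*r^4 - 3*r^3 + 7*r^2 + 3*r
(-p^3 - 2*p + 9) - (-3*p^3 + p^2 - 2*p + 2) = 2*p^3 - p^2 + 7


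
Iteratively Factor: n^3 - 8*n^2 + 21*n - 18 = (n - 3)*(n^2 - 5*n + 6) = (n - 3)*(n - 2)*(n - 3)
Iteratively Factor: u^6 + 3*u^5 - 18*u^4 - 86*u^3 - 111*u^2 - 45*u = (u + 1)*(u^5 + 2*u^4 - 20*u^3 - 66*u^2 - 45*u) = (u - 5)*(u + 1)*(u^4 + 7*u^3 + 15*u^2 + 9*u) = (u - 5)*(u + 1)*(u + 3)*(u^3 + 4*u^2 + 3*u) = (u - 5)*(u + 1)*(u + 3)^2*(u^2 + u) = u*(u - 5)*(u + 1)*(u + 3)^2*(u + 1)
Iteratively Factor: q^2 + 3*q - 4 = (q + 4)*(q - 1)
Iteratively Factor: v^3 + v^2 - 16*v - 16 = (v - 4)*(v^2 + 5*v + 4) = (v - 4)*(v + 1)*(v + 4)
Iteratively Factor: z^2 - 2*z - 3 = (z + 1)*(z - 3)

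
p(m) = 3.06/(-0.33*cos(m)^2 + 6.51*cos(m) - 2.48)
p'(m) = 3.06*(-0.66*sin(m)*cos(m) + 6.51*sin(m))/(-0.33*cos(m)^2 + 6.51*cos(m) - 2.48)^2 = (19.9206 - 2.0196*cos(m))*sin(m)/(0.33*cos(m)^2 - 6.51*cos(m) + 2.48)^2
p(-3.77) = -0.38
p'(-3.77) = 0.20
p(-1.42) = -2.03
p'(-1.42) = -8.51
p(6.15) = 0.84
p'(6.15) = -0.18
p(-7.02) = 1.42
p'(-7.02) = -2.65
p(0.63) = 1.19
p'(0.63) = 1.64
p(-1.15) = 24.64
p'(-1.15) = -1130.13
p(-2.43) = -0.40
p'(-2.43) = -0.24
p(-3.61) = -0.36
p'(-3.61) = 0.13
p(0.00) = 0.83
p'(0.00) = 0.00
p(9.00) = -0.35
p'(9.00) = 0.12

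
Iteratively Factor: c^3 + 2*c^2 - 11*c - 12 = (c + 1)*(c^2 + c - 12) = (c - 3)*(c + 1)*(c + 4)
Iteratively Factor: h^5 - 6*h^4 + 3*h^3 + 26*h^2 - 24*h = (h - 1)*(h^4 - 5*h^3 - 2*h^2 + 24*h) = h*(h - 1)*(h^3 - 5*h^2 - 2*h + 24) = h*(h - 1)*(h + 2)*(h^2 - 7*h + 12) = h*(h - 3)*(h - 1)*(h + 2)*(h - 4)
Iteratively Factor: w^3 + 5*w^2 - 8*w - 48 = (w - 3)*(w^2 + 8*w + 16) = (w - 3)*(w + 4)*(w + 4)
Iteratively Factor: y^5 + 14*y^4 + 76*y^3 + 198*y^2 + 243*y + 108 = (y + 3)*(y^4 + 11*y^3 + 43*y^2 + 69*y + 36) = (y + 1)*(y + 3)*(y^3 + 10*y^2 + 33*y + 36) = (y + 1)*(y + 3)^2*(y^2 + 7*y + 12) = (y + 1)*(y + 3)^3*(y + 4)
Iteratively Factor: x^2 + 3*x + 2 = (x + 1)*(x + 2)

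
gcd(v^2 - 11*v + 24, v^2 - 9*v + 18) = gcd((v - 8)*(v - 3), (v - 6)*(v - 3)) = v - 3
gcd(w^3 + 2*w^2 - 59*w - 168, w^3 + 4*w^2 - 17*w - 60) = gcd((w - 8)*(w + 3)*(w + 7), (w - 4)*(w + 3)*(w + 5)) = w + 3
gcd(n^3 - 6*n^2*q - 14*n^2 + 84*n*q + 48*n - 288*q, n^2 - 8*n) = n - 8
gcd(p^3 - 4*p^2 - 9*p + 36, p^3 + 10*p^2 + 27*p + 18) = p + 3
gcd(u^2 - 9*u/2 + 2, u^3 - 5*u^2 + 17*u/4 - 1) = u^2 - 9*u/2 + 2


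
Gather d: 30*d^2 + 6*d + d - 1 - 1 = 30*d^2 + 7*d - 2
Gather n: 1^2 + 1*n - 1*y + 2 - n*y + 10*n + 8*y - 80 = n*(11 - y) + 7*y - 77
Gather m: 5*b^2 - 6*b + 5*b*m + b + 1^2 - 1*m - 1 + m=5*b^2 + 5*b*m - 5*b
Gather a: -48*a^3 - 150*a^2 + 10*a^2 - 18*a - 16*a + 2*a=-48*a^3 - 140*a^2 - 32*a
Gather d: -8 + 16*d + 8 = 16*d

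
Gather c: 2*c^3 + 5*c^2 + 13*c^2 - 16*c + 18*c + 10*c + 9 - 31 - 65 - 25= 2*c^3 + 18*c^2 + 12*c - 112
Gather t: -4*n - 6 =-4*n - 6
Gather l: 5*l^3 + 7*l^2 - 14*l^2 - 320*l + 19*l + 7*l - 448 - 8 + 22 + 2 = 5*l^3 - 7*l^2 - 294*l - 432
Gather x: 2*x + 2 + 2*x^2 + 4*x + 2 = 2*x^2 + 6*x + 4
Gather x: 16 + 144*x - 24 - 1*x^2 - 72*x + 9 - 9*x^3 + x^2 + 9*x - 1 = -9*x^3 + 81*x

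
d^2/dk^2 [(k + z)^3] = 6*k + 6*z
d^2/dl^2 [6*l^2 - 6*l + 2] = 12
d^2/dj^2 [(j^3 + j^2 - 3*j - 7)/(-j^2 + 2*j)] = 2*(-3*j^3 + 21*j^2 - 42*j + 28)/(j^3*(j^3 - 6*j^2 + 12*j - 8))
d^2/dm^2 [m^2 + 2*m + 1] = 2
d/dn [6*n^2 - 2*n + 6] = 12*n - 2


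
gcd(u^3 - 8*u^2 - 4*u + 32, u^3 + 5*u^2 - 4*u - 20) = u^2 - 4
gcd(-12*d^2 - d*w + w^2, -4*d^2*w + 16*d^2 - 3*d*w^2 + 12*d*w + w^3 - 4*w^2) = -4*d + w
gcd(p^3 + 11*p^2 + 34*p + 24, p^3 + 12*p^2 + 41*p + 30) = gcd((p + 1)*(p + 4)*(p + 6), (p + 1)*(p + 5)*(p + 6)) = p^2 + 7*p + 6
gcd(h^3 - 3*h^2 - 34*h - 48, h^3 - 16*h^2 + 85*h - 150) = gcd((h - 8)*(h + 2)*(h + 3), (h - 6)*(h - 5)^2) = 1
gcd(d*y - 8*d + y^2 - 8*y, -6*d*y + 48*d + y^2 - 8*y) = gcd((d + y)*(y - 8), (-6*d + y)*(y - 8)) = y - 8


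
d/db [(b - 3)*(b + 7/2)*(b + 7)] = 3*b^2 + 15*b - 7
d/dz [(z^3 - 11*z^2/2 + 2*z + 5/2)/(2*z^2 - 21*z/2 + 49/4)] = 4*(8*z^4 - 84*z^3 + 362*z^2 - 579*z + 203)/(64*z^4 - 672*z^3 + 2548*z^2 - 4116*z + 2401)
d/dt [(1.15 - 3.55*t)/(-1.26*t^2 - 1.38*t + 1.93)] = (-4.473*t^2 + 2.898*t - 5.2645)/(1.5876*t^4 + 3.4776*t^3 - 2.9592*t^2 - 5.3268*t + 3.7249)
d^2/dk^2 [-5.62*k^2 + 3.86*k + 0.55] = -11.2400000000000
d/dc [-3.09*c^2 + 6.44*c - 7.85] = 6.44 - 6.18*c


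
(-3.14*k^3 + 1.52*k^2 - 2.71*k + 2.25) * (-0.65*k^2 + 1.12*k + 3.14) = 2.041*k^5 - 4.5048*k^4 - 6.3957*k^3 + 0.2751*k^2 - 5.9894*k + 7.065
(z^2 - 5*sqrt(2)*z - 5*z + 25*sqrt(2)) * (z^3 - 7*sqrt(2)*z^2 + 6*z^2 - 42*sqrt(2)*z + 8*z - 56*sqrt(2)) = z^5 - 12*sqrt(2)*z^4 + z^4 - 12*sqrt(2)*z^3 + 48*z^3 + 30*z^2 + 264*sqrt(2)*z^2 - 1540*z + 480*sqrt(2)*z - 2800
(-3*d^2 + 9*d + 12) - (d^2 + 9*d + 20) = -4*d^2 - 8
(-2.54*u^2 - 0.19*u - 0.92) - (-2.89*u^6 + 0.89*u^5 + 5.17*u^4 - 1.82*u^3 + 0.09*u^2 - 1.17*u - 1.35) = 2.89*u^6 - 0.89*u^5 - 5.17*u^4 + 1.82*u^3 - 2.63*u^2 + 0.98*u + 0.43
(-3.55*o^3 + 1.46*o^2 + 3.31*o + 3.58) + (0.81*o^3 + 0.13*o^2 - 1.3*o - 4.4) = -2.74*o^3 + 1.59*o^2 + 2.01*o - 0.82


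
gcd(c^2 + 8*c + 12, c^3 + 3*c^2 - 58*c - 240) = c + 6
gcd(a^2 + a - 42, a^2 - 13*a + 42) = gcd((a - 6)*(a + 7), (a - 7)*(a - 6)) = a - 6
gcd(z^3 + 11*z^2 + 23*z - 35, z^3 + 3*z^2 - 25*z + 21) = z^2 + 6*z - 7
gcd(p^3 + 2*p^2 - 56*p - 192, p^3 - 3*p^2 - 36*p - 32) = p^2 - 4*p - 32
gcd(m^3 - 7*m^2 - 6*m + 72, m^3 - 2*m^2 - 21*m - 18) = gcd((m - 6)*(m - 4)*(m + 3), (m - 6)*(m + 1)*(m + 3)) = m^2 - 3*m - 18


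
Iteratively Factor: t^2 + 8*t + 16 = (t + 4)*(t + 4)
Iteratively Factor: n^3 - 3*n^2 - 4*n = (n)*(n^2 - 3*n - 4) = n*(n - 4)*(n + 1)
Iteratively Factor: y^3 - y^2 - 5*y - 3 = (y + 1)*(y^2 - 2*y - 3) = (y - 3)*(y + 1)*(y + 1)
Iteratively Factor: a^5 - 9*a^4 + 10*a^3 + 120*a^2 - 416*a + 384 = (a - 3)*(a^4 - 6*a^3 - 8*a^2 + 96*a - 128) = (a - 4)*(a - 3)*(a^3 - 2*a^2 - 16*a + 32) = (a - 4)^2*(a - 3)*(a^2 + 2*a - 8) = (a - 4)^2*(a - 3)*(a + 4)*(a - 2)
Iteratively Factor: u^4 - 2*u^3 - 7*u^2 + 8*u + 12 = (u + 2)*(u^3 - 4*u^2 + u + 6) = (u + 1)*(u + 2)*(u^2 - 5*u + 6) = (u - 2)*(u + 1)*(u + 2)*(u - 3)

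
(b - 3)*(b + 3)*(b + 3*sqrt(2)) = b^3 + 3*sqrt(2)*b^2 - 9*b - 27*sqrt(2)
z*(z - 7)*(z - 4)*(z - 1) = z^4 - 12*z^3 + 39*z^2 - 28*z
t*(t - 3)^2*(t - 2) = t^4 - 8*t^3 + 21*t^2 - 18*t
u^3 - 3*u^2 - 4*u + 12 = (u - 3)*(u - 2)*(u + 2)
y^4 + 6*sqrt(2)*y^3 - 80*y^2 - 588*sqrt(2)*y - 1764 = (y - 7*sqrt(2))*(y + 3*sqrt(2))^2*(y + 7*sqrt(2))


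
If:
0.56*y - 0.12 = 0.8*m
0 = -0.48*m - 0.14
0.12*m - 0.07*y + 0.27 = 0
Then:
No Solution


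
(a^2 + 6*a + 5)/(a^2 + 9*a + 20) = (a + 1)/(a + 4)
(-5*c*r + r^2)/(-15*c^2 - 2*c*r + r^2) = r/(3*c + r)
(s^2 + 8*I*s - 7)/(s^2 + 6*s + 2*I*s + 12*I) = (s^2 + 8*I*s - 7)/(s^2 + 2*s*(3 + I) + 12*I)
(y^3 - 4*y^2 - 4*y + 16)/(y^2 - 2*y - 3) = (-y^3 + 4*y^2 + 4*y - 16)/(-y^2 + 2*y + 3)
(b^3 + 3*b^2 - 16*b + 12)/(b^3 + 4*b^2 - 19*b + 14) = (b + 6)/(b + 7)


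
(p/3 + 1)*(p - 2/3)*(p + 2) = p^3/3 + 13*p^2/9 + 8*p/9 - 4/3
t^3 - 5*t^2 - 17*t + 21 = (t - 7)*(t - 1)*(t + 3)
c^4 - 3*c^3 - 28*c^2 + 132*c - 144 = (c - 4)*(c - 3)*(c - 2)*(c + 6)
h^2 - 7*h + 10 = (h - 5)*(h - 2)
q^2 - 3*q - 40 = (q - 8)*(q + 5)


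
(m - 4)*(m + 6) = m^2 + 2*m - 24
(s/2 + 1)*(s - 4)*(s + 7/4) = s^3/2 - s^2/8 - 23*s/4 - 7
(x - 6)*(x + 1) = x^2 - 5*x - 6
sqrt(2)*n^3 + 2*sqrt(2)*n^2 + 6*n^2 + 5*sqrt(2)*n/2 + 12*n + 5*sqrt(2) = (n + 2)*(n + 5*sqrt(2)/2)*(sqrt(2)*n + 1)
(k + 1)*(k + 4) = k^2 + 5*k + 4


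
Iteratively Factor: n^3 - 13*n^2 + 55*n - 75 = (n - 3)*(n^2 - 10*n + 25) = (n - 5)*(n - 3)*(n - 5)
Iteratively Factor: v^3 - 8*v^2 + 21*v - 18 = (v - 3)*(v^2 - 5*v + 6) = (v - 3)*(v - 2)*(v - 3)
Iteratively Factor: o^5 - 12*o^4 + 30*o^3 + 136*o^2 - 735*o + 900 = (o - 5)*(o^4 - 7*o^3 - 5*o^2 + 111*o - 180) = (o - 5)^2*(o^3 - 2*o^2 - 15*o + 36) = (o - 5)^2*(o + 4)*(o^2 - 6*o + 9) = (o - 5)^2*(o - 3)*(o + 4)*(o - 3)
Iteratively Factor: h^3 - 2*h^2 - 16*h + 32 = (h - 2)*(h^2 - 16) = (h - 2)*(h + 4)*(h - 4)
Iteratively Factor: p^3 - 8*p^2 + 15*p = (p)*(p^2 - 8*p + 15) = p*(p - 3)*(p - 5)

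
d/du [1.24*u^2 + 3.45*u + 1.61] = 2.48*u + 3.45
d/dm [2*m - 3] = 2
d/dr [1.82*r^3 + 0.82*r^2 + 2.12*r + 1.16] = 5.46*r^2 + 1.64*r + 2.12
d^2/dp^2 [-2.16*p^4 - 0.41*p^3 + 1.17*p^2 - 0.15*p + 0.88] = -25.92*p^2 - 2.46*p + 2.34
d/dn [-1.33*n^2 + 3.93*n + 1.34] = 3.93 - 2.66*n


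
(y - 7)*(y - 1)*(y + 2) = y^3 - 6*y^2 - 9*y + 14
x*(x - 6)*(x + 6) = x^3 - 36*x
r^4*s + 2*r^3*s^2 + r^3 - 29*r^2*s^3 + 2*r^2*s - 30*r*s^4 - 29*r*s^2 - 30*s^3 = (r - 5*s)*(r + s)*(r + 6*s)*(r*s + 1)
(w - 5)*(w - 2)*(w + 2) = w^3 - 5*w^2 - 4*w + 20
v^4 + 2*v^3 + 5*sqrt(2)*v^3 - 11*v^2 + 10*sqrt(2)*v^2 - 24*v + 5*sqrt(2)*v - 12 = (v + 1)^2*(v - sqrt(2))*(v + 6*sqrt(2))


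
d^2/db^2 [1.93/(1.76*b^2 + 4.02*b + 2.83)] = (-11.956736*b^2 - 27.310272*b + 1.93*(3.52*b + 4.02)*(7.04*b + 8.04) - 19.225888)/(1.76*b^2 + 4.02*b + 2.83)^3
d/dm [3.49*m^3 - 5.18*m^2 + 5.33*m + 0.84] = 10.47*m^2 - 10.36*m + 5.33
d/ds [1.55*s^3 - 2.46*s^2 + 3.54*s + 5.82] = 4.65*s^2 - 4.92*s + 3.54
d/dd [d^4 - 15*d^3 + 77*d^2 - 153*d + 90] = 4*d^3 - 45*d^2 + 154*d - 153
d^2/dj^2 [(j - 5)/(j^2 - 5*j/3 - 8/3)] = 6*((20 - 9*j)*(-3*j^2 + 5*j + 8) - (j - 5)*(6*j - 5)^2)/(-3*j^2 + 5*j + 8)^3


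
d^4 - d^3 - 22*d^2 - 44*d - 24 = (d - 6)*(d + 1)*(d + 2)^2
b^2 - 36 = (b - 6)*(b + 6)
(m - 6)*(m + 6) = m^2 - 36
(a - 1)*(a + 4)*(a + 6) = a^3 + 9*a^2 + 14*a - 24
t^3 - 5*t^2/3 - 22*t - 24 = (t - 6)*(t + 4/3)*(t + 3)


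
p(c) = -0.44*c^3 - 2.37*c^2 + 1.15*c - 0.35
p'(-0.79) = 4.07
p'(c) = -1.32*c^2 - 4.74*c + 1.15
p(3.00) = -30.11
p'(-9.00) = -63.11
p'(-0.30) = 2.45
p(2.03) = -11.46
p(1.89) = -9.61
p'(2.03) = -13.91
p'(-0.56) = 3.39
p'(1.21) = -6.52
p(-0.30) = -0.90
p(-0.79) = -2.52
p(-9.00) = 118.09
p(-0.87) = -2.85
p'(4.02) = -39.24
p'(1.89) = -12.52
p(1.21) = -3.21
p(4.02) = -62.61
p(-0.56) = -1.66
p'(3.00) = -24.95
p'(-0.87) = 4.27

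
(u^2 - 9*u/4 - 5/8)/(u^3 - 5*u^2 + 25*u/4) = (4*u + 1)/(2*u*(2*u - 5))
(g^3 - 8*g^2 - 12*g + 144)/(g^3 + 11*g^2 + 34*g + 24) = (g^2 - 12*g + 36)/(g^2 + 7*g + 6)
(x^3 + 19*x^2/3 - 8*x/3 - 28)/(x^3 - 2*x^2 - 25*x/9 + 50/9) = 3*(3*x^2 + 25*x + 42)/(9*x^2 - 25)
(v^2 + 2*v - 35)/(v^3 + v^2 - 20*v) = (v^2 + 2*v - 35)/(v*(v^2 + v - 20))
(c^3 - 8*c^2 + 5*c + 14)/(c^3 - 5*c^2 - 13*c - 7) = (c - 2)/(c + 1)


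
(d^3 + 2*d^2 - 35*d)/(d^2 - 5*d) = d + 7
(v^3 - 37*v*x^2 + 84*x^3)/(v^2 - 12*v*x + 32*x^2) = (-v^2 - 4*v*x + 21*x^2)/(-v + 8*x)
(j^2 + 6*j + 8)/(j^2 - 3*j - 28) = (j + 2)/(j - 7)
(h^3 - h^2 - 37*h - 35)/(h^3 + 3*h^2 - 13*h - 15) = (h - 7)/(h - 3)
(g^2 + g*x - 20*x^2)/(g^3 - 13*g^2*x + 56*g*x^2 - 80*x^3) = (g + 5*x)/(g^2 - 9*g*x + 20*x^2)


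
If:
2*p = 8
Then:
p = 4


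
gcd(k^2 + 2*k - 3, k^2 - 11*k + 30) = 1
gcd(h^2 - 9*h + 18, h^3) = 1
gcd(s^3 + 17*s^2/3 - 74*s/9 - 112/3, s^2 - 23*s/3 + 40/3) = s - 8/3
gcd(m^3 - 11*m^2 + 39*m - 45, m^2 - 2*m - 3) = m - 3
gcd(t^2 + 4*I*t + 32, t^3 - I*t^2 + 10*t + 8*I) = t - 4*I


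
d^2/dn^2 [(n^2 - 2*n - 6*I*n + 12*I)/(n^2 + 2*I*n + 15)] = (n^3*(-4 - 16*I) + n^2*(-90 + 72*I) + n*(36 + 540*I) + 90 - 336*I)/(n^6 + 6*I*n^5 + 33*n^4 + 172*I*n^3 + 495*n^2 + 1350*I*n + 3375)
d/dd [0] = 0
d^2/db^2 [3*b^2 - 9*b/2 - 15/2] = 6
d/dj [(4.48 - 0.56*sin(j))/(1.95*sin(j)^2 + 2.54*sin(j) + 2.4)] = (1.092*sin(j)^2 - 17.472*sin(j) - 12.7232)*cos(j)/(3.8025*sin(j)^4 + 9.906*sin(j)^3 + 15.8116*sin(j)^2 + 12.192*sin(j) + 5.76)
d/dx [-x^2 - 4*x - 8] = -2*x - 4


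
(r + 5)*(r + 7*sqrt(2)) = r^2 + 5*r + 7*sqrt(2)*r + 35*sqrt(2)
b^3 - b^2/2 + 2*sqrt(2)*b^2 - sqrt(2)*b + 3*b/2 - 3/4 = (b - 1/2)*(b + sqrt(2)/2)*(b + 3*sqrt(2)/2)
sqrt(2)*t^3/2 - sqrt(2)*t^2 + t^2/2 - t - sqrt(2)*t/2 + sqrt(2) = (t - 2)*(t - sqrt(2)/2)*(sqrt(2)*t/2 + 1)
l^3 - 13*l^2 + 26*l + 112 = (l - 8)*(l - 7)*(l + 2)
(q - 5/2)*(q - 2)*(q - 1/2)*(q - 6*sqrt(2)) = q^4 - 6*sqrt(2)*q^3 - 5*q^3 + 29*q^2/4 + 30*sqrt(2)*q^2 - 87*sqrt(2)*q/2 - 5*q/2 + 15*sqrt(2)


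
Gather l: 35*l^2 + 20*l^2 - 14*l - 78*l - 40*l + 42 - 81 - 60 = 55*l^2 - 132*l - 99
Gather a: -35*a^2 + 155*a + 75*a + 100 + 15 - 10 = -35*a^2 + 230*a + 105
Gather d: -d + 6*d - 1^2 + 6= 5*d + 5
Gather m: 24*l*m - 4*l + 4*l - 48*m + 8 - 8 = m*(24*l - 48)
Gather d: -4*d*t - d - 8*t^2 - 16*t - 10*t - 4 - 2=d*(-4*t - 1) - 8*t^2 - 26*t - 6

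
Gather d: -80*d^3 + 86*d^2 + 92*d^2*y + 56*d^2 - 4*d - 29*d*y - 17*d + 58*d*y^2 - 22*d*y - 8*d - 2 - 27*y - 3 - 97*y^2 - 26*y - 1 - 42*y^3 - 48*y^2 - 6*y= -80*d^3 + d^2*(92*y + 142) + d*(58*y^2 - 51*y - 29) - 42*y^3 - 145*y^2 - 59*y - 6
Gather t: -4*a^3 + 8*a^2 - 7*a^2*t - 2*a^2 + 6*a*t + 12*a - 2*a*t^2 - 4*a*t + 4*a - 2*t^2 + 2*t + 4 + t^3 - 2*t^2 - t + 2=-4*a^3 + 6*a^2 + 16*a + t^3 + t^2*(-2*a - 4) + t*(-7*a^2 + 2*a + 1) + 6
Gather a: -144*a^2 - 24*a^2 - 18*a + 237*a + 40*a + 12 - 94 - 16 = -168*a^2 + 259*a - 98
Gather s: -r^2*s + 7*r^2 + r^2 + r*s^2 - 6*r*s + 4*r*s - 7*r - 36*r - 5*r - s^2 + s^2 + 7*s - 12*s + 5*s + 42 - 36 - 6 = 8*r^2 + r*s^2 - 48*r + s*(-r^2 - 2*r)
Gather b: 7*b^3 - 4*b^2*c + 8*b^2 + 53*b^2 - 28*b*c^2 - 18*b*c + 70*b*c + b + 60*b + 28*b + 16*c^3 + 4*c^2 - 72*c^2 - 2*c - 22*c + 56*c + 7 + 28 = 7*b^3 + b^2*(61 - 4*c) + b*(-28*c^2 + 52*c + 89) + 16*c^3 - 68*c^2 + 32*c + 35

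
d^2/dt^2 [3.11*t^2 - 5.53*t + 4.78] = 6.22000000000000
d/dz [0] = 0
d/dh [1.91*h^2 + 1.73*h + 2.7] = 3.82*h + 1.73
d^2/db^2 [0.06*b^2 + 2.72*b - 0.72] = 0.120000000000000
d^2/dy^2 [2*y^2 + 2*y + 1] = 4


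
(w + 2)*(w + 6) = w^2 + 8*w + 12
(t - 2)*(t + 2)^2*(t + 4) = t^4 + 6*t^3 + 4*t^2 - 24*t - 32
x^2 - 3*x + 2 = (x - 2)*(x - 1)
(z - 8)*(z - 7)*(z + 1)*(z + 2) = z^4 - 12*z^3 + 13*z^2 + 138*z + 112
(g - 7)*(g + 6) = g^2 - g - 42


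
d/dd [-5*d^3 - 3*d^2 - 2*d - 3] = -15*d^2 - 6*d - 2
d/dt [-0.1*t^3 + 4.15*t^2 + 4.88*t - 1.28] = -0.3*t^2 + 8.3*t + 4.88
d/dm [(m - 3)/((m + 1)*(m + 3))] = (-m^2 + 6*m + 15)/(m^4 + 8*m^3 + 22*m^2 + 24*m + 9)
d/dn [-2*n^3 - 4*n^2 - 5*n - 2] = -6*n^2 - 8*n - 5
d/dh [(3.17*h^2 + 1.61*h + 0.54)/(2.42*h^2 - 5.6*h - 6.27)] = (-21.6482*h^2 - 42.3654*h - 7.0707)/(5.8564*h^4 - 27.104*h^3 + 1.0132*h^2 + 70.224*h + 39.3129)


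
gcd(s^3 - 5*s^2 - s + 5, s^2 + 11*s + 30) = 1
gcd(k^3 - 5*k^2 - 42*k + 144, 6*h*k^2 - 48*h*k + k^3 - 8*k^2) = k - 8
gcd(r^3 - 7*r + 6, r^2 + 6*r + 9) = r + 3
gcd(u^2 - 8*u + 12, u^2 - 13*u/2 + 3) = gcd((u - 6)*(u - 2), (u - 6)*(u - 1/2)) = u - 6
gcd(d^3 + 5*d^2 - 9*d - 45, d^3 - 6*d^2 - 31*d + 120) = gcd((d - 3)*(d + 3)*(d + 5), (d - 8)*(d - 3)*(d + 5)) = d^2 + 2*d - 15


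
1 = 1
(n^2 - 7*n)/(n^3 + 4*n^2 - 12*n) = (n - 7)/(n^2 + 4*n - 12)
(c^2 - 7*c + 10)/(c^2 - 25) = (c - 2)/(c + 5)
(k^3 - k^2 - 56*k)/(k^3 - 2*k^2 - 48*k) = (k + 7)/(k + 6)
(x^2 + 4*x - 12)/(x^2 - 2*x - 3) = (-x^2 - 4*x + 12)/(-x^2 + 2*x + 3)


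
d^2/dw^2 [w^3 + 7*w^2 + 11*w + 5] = 6*w + 14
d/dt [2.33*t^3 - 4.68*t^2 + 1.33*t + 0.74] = 6.99*t^2 - 9.36*t + 1.33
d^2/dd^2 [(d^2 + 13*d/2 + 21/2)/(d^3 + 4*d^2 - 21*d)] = (2*d^6 + 39*d^5 + 408*d^4 + 1321*d^3 - 315*d^2 - 5292*d + 9261)/(d^3*(d^6 + 12*d^5 - 15*d^4 - 440*d^3 + 315*d^2 + 5292*d - 9261))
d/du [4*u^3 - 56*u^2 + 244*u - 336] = 12*u^2 - 112*u + 244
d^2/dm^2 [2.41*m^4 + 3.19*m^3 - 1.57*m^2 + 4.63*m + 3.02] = 28.92*m^2 + 19.14*m - 3.14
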